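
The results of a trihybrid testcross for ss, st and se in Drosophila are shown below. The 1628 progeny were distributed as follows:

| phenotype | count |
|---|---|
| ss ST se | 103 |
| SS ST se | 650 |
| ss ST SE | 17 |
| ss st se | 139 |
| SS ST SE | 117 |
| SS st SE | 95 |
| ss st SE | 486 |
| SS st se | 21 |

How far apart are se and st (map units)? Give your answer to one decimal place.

18.1 map units

The two most frequent reciprocal classes, ss st SE and SS ST se, are the parental types, so the F1 was ss st SE / SS ST se.
The two rarest classes, ss ST SE and SS st se, are the double crossovers. Comparing them with the parentals, only the st allele has switched, so st is the middle locus and the order is se – st – ss.
Crossovers in the se–st interval produce the single-crossover classes ss st se and SS ST SE (139 + 117 = 256) plus the double crossovers (38).
RF(se–st) = (256 + 38) / 1628 = 294/1628 = 0.1806 → 18.1 map units.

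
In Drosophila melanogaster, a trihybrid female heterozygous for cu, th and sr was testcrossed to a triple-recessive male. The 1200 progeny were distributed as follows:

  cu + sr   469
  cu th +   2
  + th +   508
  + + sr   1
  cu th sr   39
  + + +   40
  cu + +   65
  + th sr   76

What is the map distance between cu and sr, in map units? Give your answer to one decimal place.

The two most frequent reciprocal classes, + th + and cu + sr, are the parental types, so the F1 was + th + / cu + sr.
The two rarest classes, cu th + and + + sr, are the double crossovers. Comparing them with the parentals, only the cu allele has switched, so cu is the middle locus and the order is sr – cu – th.
Crossovers in the sr–cu interval produce the single-crossover classes + th sr and cu + + (76 + 65 = 141) plus the double crossovers (3).
RF(sr–cu) = (141 + 3) / 1200 = 144/1200 = 0.1200 → 12.0 map units.

12.0 map units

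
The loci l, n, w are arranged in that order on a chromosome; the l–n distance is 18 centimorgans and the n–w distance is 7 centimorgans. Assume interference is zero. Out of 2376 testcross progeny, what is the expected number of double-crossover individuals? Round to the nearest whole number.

30

Map distances give recombination frequencies of 0.180 and 0.070 for the two intervals.
With no interference, expected double-crossover frequency = 0.180 × 0.070 = 0.01260.
Expected number = 0.01260 × 2376 = 29.94 ≈ 30.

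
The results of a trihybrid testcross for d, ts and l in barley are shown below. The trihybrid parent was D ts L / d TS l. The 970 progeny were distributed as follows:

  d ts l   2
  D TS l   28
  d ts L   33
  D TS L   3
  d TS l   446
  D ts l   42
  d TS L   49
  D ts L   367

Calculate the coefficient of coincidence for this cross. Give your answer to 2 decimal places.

The two rarest classes, D TS L and d ts l, are the double crossovers. Comparing them with the parentals, only the ts allele has switched, so ts is the middle locus and the order is l – ts – d.
l–ts: (91 + 5)/970 = 0.0990; ts–d: (61 + 5)/970 = 0.0680.
Expected DCO frequency = 0.0990 × 0.0680 ≈ 0.00673; observed = 5/970 ≈ 0.00515.
Coefficient of coincidence = 0.00515/0.00673 ≈ 0.77.

0.77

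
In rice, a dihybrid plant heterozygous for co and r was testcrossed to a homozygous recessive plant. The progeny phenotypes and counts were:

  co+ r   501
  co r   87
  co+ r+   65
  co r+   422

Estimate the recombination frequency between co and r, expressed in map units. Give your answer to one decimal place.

14.1 map units

The two most frequent classes, co+ r (501) and co r+ (422), are the parental types, so the F1 was co+ r / co r+.
The recombinant classes are co+ r+ and co r: 65 + 87 = 152.
Recombination frequency = 152/1075 = 0.1414 ≈ 14.1%, i.e. 14.1 map units.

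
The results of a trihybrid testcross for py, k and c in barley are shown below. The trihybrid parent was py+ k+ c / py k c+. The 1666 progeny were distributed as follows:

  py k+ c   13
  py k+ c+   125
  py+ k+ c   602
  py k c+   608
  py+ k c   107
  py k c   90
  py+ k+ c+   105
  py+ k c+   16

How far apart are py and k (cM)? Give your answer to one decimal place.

15.7 cM

The two rarest classes, py k+ c and py+ k c+, are the double crossovers. Comparing them with the parentals, only the py allele has switched, so py is the middle locus and the order is c – py – k.
Crossovers in the py–k interval produce the single-crossover classes py+ k c and py k+ c+ (107 + 125 = 232) plus the double crossovers (29).
RF(py–k) = (232 + 29) / 1666 = 261/1666 = 0.1567 → 15.7 cM.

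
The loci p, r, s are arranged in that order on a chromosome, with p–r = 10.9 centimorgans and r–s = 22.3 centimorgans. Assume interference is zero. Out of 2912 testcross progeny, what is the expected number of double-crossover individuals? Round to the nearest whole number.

Map distances give recombination frequencies of 0.109 and 0.223 for the two intervals.
With no interference, expected double-crossover frequency = 0.109 × 0.223 = 0.02431.
Expected number = 0.02431 × 2912 = 70.78 ≈ 71.

71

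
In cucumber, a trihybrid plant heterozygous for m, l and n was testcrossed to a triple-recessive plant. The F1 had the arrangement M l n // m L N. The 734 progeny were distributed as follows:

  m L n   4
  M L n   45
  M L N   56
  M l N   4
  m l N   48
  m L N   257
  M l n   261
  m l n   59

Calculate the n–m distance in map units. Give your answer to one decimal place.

The two rarest classes, M l N and m L n, are the double crossovers. Comparing them with the parentals, only the n allele has switched, so n is the middle locus and the order is m – n – l.
Crossovers in the m–n interval produce the single-crossover classes m l n and M L N (59 + 56 = 115) plus the double crossovers (8).
RF(m–n) = (115 + 8) / 734 = 123/734 = 0.1676 → 16.8 map units.

16.8 map units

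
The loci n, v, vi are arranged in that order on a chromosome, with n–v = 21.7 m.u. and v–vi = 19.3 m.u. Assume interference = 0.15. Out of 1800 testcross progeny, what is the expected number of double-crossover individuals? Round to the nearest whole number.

64

Map distances give recombination frequencies of 0.217 and 0.193 for the two intervals.
With interference 0.15 (so coincidence = 0.85), expected double-crossover frequency = 0.217 × 0.193 × 0.85 = 0.03560.
Expected number = 0.03560 × 1800 = 64.08 ≈ 64.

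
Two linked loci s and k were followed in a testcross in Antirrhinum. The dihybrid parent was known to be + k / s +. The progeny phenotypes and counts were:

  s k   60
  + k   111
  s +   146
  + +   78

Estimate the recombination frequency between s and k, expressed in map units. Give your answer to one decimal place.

The recombinant classes are + + and s k: 78 + 60 = 138.
Recombination frequency = 138/395 = 0.3494 ≈ 34.9%, i.e. 34.9 map units.

34.9 map units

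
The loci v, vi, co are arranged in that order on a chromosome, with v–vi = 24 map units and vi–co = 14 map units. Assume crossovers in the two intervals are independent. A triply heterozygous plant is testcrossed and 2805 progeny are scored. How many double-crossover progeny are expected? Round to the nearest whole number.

94

Map distances give recombination frequencies of 0.240 and 0.140 for the two intervals.
With no interference, expected double-crossover frequency = 0.240 × 0.140 = 0.03360.
Expected number = 0.03360 × 2805 = 94.25 ≈ 94.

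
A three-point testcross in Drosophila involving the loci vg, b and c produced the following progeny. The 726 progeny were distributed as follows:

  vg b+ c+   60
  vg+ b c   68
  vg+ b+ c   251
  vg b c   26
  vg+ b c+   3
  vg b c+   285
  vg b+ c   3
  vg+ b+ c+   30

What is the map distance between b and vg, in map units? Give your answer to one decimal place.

The two most frequent reciprocal classes, vg b c+ and vg+ b+ c, are the parental types, so the F1 was vg b c+ / vg+ b+ c.
The two rarest classes, vg+ b c+ and vg b+ c, are the double crossovers. Comparing them with the parentals, only the vg allele has switched, so vg is the middle locus and the order is b – vg – c.
Crossovers in the b–vg interval produce the single-crossover classes vg b+ c+ and vg+ b c (60 + 68 = 128) plus the double crossovers (6).
RF(b–vg) = (128 + 6) / 726 = 134/726 = 0.1846 → 18.5 map units.

18.5 map units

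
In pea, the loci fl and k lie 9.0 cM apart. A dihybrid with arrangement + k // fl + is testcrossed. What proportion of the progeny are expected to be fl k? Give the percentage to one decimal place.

4.5%

A map distance of 9.0 cM corresponds to a recombination frequency of 0.090.
The F1 is + k / fl +, so fl k is a recombinant gamete class with expected frequency r/2 = 0.090/2 = 0.0450.
That is 0.0450 = 4.5% of the progeny.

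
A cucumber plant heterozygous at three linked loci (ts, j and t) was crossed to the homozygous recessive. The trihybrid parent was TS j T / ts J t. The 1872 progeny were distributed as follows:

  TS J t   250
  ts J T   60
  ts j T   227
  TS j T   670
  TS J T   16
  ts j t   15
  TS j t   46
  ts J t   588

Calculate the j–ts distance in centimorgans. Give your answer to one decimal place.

The two rarest classes, TS J T and ts j t, are the double crossovers. Comparing them with the parentals, only the j allele has switched, so j is the middle locus and the order is t – j – ts.
Crossovers in the j–ts interval produce the single-crossover classes ts j T and TS J t (227 + 250 = 477) plus the double crossovers (31).
RF(j–ts) = (477 + 31) / 1872 = 508/1872 = 0.2714 → 27.1 centimorgans.

27.1 centimorgans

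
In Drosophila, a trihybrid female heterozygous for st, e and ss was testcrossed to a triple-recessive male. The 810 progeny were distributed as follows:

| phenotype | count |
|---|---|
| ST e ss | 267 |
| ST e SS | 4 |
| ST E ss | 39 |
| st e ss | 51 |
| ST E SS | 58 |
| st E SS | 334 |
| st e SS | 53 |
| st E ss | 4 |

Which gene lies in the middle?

The two most frequent reciprocal classes, ST e ss and st E SS, are the parental types, so the F1 was ST e ss / st E SS.
The two rarest classes, ST e SS and st E ss, are the double crossovers. Comparing them with the parentals, only the ss allele has switched, so ss is the middle locus and the order is e – ss – st.

ss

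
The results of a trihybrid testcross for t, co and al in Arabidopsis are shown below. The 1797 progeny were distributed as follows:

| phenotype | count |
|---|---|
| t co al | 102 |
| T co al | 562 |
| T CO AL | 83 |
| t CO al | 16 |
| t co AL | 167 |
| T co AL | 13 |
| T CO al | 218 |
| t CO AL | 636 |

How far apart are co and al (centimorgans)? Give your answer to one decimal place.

The two most frequent reciprocal classes, t CO AL and T co al, are the parental types, so the F1 was t CO AL / T co al.
The two rarest classes, t CO al and T co AL, are the double crossovers. Comparing them with the parentals, only the al allele has switched, so al is the middle locus and the order is co – al – t.
Crossovers in the co–al interval produce the single-crossover classes t co AL and T CO al (167 + 218 = 385) plus the double crossovers (29).
RF(co–al) = (385 + 29) / 1797 = 414/1797 = 0.2304 → 23.0 centimorgans.

23.0 centimorgans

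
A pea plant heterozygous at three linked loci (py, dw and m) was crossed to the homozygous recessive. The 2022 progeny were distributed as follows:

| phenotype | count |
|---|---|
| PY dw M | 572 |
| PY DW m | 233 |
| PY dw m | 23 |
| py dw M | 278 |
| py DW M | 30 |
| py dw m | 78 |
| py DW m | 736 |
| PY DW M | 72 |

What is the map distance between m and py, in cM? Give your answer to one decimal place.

27.9 cM

The two most frequent reciprocal classes, py DW m and PY dw M, are the parental types, so the F1 was py DW m / PY dw M.
The two rarest classes, py DW M and PY dw m, are the double crossovers. Comparing them with the parentals, only the m allele has switched, so m is the middle locus and the order is dw – m – py.
Crossovers in the m–py interval produce the single-crossover classes PY DW m and py dw M (233 + 278 = 511) plus the double crossovers (53).
RF(m–py) = (511 + 53) / 2022 = 564/2022 = 0.2789 → 27.9 cM.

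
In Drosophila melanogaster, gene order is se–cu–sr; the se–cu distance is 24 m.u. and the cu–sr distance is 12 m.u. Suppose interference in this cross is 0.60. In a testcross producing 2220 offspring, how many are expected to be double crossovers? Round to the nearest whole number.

26

Map distances give recombination frequencies of 0.240 and 0.120 for the two intervals.
With interference 0.60 (so coincidence = 0.40), expected double-crossover frequency = 0.240 × 0.120 × 0.40 = 0.01152.
Expected number = 0.01152 × 2220 = 25.57 ≈ 26.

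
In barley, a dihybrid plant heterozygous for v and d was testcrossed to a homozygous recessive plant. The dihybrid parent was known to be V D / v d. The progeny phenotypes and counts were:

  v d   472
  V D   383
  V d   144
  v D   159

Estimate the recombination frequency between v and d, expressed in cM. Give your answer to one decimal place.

26.2 cM

The recombinant classes are V d and v D: 144 + 159 = 303.
Recombination frequency = 303/1158 = 0.2617 ≈ 26.2%, i.e. 26.2 cM.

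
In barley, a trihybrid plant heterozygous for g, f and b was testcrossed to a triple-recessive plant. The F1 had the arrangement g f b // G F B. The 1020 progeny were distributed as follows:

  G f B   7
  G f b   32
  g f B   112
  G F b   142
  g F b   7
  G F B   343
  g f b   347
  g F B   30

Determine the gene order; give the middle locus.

The two rarest classes, g F b and G f B, are the double crossovers. Comparing them with the parentals, only the f allele has switched, so f is the middle locus and the order is g – f – b.

f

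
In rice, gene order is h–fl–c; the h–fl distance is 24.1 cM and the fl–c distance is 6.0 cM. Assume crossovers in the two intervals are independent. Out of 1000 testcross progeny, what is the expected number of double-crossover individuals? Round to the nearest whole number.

Map distances give recombination frequencies of 0.241 and 0.060 for the two intervals.
With no interference, expected double-crossover frequency = 0.241 × 0.060 = 0.01446.
Expected number = 0.01446 × 1000 = 14.46 ≈ 14.

14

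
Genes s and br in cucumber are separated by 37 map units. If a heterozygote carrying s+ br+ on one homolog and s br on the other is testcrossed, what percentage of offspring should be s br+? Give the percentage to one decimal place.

18.5%

A map distance of 37 map units corresponds to a recombination frequency of 0.370.
The F1 is s+ br+ / s br, so s br+ is a recombinant gamete class with expected frequency r/2 = 0.370/2 = 0.1850.
That is 0.1850 = 18.5% of the progeny.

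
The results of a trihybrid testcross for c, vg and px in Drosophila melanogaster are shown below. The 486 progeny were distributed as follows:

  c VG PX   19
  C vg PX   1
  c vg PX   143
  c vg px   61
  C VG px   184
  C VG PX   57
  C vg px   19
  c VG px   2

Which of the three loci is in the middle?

c

The two most frequent reciprocal classes, C VG px and c vg PX, are the parental types, so the F1 was C VG px / c vg PX.
The two rarest classes, c VG px and C vg PX, are the double crossovers. Comparing them with the parentals, only the c allele has switched, so c is the middle locus and the order is px – c – vg.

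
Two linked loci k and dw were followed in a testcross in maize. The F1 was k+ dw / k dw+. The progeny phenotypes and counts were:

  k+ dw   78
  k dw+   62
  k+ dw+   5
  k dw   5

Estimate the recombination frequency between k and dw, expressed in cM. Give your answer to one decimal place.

6.7 cM

The recombinant classes are k+ dw+ and k dw: 5 + 5 = 10.
Recombination frequency = 10/150 = 0.0667 ≈ 6.7%, i.e. 6.7 cM.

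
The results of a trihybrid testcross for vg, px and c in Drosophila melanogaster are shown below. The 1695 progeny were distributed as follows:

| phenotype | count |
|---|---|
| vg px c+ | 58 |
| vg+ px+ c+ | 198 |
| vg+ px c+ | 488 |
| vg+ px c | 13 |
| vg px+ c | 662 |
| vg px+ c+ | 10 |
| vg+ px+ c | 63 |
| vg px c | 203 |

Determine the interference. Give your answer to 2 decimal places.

0.36

The two most frequent reciprocal classes, vg px+ c and vg+ px c+, are the parental types, so the F1 was vg px+ c / vg+ px c+.
The two rarest classes, vg px+ c+ and vg+ px c, are the double crossovers. Comparing them with the parentals, only the c allele has switched, so c is the middle locus and the order is vg – c – px.
vg–c: (121 + 23)/1695 = 0.0850; c–px: (401 + 23)/1695 = 0.2501.
Expected DCO frequency = 0.0850 × 0.2501 ≈ 0.02126; observed = 23/1695 ≈ 0.01357.
Coefficient of coincidence = 0.01357/0.02126 ≈ 0.64; interference = 1 − 0.64 = 0.36.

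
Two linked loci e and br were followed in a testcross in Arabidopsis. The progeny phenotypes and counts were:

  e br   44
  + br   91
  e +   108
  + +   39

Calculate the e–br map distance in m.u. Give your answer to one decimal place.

29.4 m.u.

The two most frequent classes, + br (91) and e + (108), are the parental types, so the F1 was + br / e +.
The recombinant classes are + + and e br: 39 + 44 = 83.
Recombination frequency = 83/282 = 0.2943 ≈ 29.4%, i.e. 29.4 m.u.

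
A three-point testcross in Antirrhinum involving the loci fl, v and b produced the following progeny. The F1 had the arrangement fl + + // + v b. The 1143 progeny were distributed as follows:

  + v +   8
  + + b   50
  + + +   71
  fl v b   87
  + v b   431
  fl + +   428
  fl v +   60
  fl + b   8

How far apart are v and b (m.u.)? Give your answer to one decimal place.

The two rarest classes, fl + b and + v +, are the double crossovers. Comparing them with the parentals, only the b allele has switched, so b is the middle locus and the order is v – b – fl.
Crossovers in the v–b interval produce the single-crossover classes fl v + and + + b (60 + 50 = 110) plus the double crossovers (16).
RF(v–b) = (110 + 16) / 1143 = 126/1143 = 0.1102 → 11.0 m.u.

11.0 m.u.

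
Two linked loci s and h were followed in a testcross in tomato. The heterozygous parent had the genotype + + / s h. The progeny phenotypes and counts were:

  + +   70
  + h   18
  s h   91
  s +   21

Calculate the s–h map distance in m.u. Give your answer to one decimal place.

The recombinant classes are + h and s +: 18 + 21 = 39.
Recombination frequency = 39/200 = 0.1950 ≈ 19.5%, i.e. 19.5 m.u.

19.5 m.u.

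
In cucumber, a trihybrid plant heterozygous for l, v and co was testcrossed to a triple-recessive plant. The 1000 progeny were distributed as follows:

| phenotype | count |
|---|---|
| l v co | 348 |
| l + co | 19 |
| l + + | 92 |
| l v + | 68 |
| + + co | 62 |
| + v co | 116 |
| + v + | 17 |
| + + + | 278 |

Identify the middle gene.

v

The two most frequent reciprocal classes, + + + and l v co, are the parental types, so the F1 was + + + / l v co.
The two rarest classes, + v + and l + co, are the double crossovers. Comparing them with the parentals, only the v allele has switched, so v is the middle locus and the order is l – v – co.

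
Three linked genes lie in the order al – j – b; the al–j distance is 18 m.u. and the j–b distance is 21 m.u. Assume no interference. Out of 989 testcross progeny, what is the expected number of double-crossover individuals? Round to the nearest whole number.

37

Map distances give recombination frequencies of 0.180 and 0.210 for the two intervals.
With no interference, expected double-crossover frequency = 0.180 × 0.210 = 0.03780.
Expected number = 0.03780 × 989 = 37.38 ≈ 37.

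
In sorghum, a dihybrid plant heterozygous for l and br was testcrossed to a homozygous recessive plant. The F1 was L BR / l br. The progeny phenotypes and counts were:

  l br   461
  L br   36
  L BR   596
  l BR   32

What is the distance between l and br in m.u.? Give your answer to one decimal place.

6.0 m.u.

The recombinant classes are L br and l BR: 36 + 32 = 68.
Recombination frequency = 68/1125 = 0.0604 ≈ 6.0%, i.e. 6.0 m.u.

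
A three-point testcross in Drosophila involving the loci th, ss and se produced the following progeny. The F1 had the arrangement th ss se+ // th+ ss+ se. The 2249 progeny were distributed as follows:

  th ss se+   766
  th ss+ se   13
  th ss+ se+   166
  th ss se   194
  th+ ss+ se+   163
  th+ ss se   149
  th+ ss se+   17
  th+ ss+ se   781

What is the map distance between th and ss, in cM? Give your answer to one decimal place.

15.3 cM

The two rarest classes, th+ ss se+ and th ss+ se, are the double crossovers. Comparing them with the parentals, only the th allele has switched, so th is the middle locus and the order is ss – th – se.
Crossovers in the ss–th interval produce the single-crossover classes th ss+ se+ and th+ ss se (166 + 149 = 315) plus the double crossovers (30).
RF(ss–th) = (315 + 30) / 2249 = 345/2249 = 0.1534 → 15.3 cM.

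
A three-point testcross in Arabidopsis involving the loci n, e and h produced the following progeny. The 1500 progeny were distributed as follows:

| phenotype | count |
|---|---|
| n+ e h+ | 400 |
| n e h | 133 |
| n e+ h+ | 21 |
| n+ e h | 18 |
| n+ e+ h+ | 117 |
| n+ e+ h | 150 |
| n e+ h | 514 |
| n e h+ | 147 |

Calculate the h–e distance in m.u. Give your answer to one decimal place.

19.3 m.u.

The two most frequent reciprocal classes, n e+ h and n+ e h+, are the parental types, so the F1 was n e+ h / n+ e h+.
The two rarest classes, n e+ h+ and n+ e h, are the double crossovers. Comparing them with the parentals, only the h allele has switched, so h is the middle locus and the order is n – h – e.
Crossovers in the h–e interval produce the single-crossover classes n e h and n+ e+ h+ (133 + 117 = 250) plus the double crossovers (39).
RF(h–e) = (250 + 39) / 1500 = 289/1500 = 0.1927 → 19.3 m.u.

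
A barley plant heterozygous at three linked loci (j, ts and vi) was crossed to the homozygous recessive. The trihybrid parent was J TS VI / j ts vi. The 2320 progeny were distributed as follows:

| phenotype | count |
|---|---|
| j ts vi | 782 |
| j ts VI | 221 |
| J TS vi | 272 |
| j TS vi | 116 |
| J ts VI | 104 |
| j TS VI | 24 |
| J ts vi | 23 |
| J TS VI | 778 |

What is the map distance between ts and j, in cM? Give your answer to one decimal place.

The two rarest classes, j TS VI and J ts vi, are the double crossovers. Comparing them with the parentals, only the j allele has switched, so j is the middle locus and the order is vi – j – ts.
Crossovers in the j–ts interval produce the single-crossover classes J ts VI and j TS vi (104 + 116 = 220) plus the double crossovers (47).
RF(j–ts) = (220 + 47) / 2320 = 267/2320 = 0.1151 → 11.5 cM.

11.5 cM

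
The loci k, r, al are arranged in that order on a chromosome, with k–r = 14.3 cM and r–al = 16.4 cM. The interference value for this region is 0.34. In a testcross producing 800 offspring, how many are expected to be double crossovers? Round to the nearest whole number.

12

Map distances give recombination frequencies of 0.143 and 0.164 for the two intervals.
With interference 0.34 (so coincidence = 0.66), expected double-crossover frequency = 0.143 × 0.164 × 0.66 = 0.01548.
Expected number = 0.01548 × 800 = 12.38 ≈ 12.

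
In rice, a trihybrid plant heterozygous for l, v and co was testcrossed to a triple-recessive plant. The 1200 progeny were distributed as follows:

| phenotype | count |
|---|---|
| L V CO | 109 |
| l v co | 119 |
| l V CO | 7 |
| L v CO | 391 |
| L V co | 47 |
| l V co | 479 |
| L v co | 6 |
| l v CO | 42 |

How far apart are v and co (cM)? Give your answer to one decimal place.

20.1 cM

The two most frequent reciprocal classes, l V co and L v CO, are the parental types, so the F1 was l V co / L v CO.
The two rarest classes, l V CO and L v co, are the double crossovers. Comparing them with the parentals, only the co allele has switched, so co is the middle locus and the order is v – co – l.
Crossovers in the v–co interval produce the single-crossover classes l v co and L V CO (119 + 109 = 228) plus the double crossovers (13).
RF(v–co) = (228 + 13) / 1200 = 241/1200 = 0.2008 → 20.1 cM.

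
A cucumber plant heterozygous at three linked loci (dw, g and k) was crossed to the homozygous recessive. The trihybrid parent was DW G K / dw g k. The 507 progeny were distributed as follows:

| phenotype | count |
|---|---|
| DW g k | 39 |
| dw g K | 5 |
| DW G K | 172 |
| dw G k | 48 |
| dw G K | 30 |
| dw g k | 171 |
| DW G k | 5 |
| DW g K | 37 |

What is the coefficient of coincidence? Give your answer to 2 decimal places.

The two rarest classes, DW G k and dw g K, are the double crossovers. Comparing them with the parentals, only the k allele has switched, so k is the middle locus and the order is dw – k – g.
dw–k: (69 + 10)/507 = 0.1558; k–g: (85 + 10)/507 = 0.1874.
Expected DCO frequency = 0.1558 × 0.1874 ≈ 0.02920; observed = 10/507 ≈ 0.01972.
Coefficient of coincidence = 0.01972/0.02920 ≈ 0.68.

0.68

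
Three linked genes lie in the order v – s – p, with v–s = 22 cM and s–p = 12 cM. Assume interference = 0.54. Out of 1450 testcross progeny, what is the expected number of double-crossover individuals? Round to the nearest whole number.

Map distances give recombination frequencies of 0.220 and 0.120 for the two intervals.
With interference 0.54 (so coincidence = 0.46), expected double-crossover frequency = 0.220 × 0.120 × 0.46 = 0.01214.
Expected number = 0.01214 × 1450 = 17.61 ≈ 18.

18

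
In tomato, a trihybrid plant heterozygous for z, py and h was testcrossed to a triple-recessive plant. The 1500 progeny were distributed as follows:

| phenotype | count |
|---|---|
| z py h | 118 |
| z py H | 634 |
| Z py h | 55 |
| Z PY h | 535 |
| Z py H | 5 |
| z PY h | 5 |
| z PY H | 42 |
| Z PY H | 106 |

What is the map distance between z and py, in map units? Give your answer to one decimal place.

The two most frequent reciprocal classes, z py H and Z PY h, are the parental types, so the F1 was z py H / Z PY h.
The two rarest classes, Z py H and z PY h, are the double crossovers. Comparing them with the parentals, only the z allele has switched, so z is the middle locus and the order is h – z – py.
Crossovers in the z–py interval produce the single-crossover classes z PY H and Z py h (42 + 55 = 97) plus the double crossovers (10).
RF(z–py) = (97 + 10) / 1500 = 107/1500 = 0.0713 → 7.1 map units.

7.1 map units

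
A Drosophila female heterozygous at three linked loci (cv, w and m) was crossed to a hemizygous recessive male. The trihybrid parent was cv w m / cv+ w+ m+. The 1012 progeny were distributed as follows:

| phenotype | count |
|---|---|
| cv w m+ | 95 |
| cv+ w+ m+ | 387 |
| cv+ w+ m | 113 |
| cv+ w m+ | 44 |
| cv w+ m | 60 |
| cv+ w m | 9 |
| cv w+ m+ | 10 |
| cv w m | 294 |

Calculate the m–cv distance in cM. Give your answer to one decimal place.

22.4 cM

The two rarest classes, cv+ w m and cv w+ m+, are the double crossovers. Comparing them with the parentals, only the cv allele has switched, so cv is the middle locus and the order is w – cv – m.
Crossovers in the cv–m interval produce the single-crossover classes cv w m+ and cv+ w+ m (95 + 113 = 208) plus the double crossovers (19).
RF(cv–m) = (208 + 19) / 1012 = 227/1012 = 0.2243 → 22.4 cM.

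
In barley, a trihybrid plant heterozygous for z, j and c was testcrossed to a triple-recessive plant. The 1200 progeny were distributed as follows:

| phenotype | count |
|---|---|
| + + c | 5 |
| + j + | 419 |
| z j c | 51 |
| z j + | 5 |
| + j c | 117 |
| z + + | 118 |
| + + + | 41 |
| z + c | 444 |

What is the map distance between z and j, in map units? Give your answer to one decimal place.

8.5 map units

The two most frequent reciprocal classes, + j + and z + c, are the parental types, so the F1 was + j + / z + c.
The two rarest classes, z j + and + + c, are the double crossovers. Comparing them with the parentals, only the z allele has switched, so z is the middle locus and the order is j – z – c.
Crossovers in the j–z interval produce the single-crossover classes + + + and z j c (41 + 51 = 92) plus the double crossovers (10).
RF(j–z) = (92 + 10) / 1200 = 102/1200 = 0.0850 → 8.5 map units.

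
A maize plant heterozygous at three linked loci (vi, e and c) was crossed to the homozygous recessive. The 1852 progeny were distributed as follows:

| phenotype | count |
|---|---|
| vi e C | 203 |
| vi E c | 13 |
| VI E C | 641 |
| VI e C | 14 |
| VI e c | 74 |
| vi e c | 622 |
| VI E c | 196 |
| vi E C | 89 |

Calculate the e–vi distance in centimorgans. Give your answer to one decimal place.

The two most frequent reciprocal classes, VI E C and vi e c, are the parental types, so the F1 was VI E C / vi e c.
The two rarest classes, VI e C and vi E c, are the double crossovers. Comparing them with the parentals, only the e allele has switched, so e is the middle locus and the order is vi – e – c.
Crossovers in the vi–e interval produce the single-crossover classes vi E C and VI e c (89 + 74 = 163) plus the double crossovers (27).
RF(vi–e) = (163 + 27) / 1852 = 190/1852 = 0.1026 → 10.3 centimorgans.

10.3 centimorgans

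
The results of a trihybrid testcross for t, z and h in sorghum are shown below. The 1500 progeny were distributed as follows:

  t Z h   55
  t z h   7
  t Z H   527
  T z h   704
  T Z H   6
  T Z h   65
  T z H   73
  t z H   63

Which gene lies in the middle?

The two most frequent reciprocal classes, t Z H and T z h, are the parental types, so the F1 was t Z H / T z h.
The two rarest classes, T Z H and t z h, are the double crossovers. Comparing them with the parentals, only the t allele has switched, so t is the middle locus and the order is z – t – h.

t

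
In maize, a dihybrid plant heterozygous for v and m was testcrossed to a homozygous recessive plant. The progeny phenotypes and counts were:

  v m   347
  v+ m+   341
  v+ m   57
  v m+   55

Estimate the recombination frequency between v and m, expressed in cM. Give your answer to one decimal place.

The two most frequent classes, v+ m+ (341) and v m (347), are the parental types, so the F1 was v+ m+ / v m.
The recombinant classes are v+ m and v m+: 57 + 55 = 112.
Recombination frequency = 112/800 = 0.1400 ≈ 14.0%, i.e. 14.0 cM.

14.0 cM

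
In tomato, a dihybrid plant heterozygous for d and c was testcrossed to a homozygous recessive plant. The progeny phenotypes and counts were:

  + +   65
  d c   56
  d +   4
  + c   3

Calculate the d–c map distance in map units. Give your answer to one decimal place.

The two most frequent classes, + + (65) and d c (56), are the parental types, so the F1 was + + / d c.
The recombinant classes are + c and d +: 3 + 4 = 7.
Recombination frequency = 7/128 = 0.0547 ≈ 5.5%, i.e. 5.5 map units.

5.5 map units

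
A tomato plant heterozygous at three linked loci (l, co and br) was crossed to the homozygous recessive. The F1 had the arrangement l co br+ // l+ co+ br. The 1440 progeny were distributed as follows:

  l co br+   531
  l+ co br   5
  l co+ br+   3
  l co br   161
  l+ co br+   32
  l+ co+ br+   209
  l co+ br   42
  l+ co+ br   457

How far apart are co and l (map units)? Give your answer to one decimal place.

The two rarest classes, l co+ br+ and l+ co br, are the double crossovers. Comparing them with the parentals, only the co allele has switched, so co is the middle locus and the order is br – co – l.
Crossovers in the co–l interval produce the single-crossover classes l+ co br+ and l co+ br (32 + 42 = 74) plus the double crossovers (8).
RF(co–l) = (74 + 8) / 1440 = 82/1440 = 0.0569 → 5.7 map units.

5.7 map units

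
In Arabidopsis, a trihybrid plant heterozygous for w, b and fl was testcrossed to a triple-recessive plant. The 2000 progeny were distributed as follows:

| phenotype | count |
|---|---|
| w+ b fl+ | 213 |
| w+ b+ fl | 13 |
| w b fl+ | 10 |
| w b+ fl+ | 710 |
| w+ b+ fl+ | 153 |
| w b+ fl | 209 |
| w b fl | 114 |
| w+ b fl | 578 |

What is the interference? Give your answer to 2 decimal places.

0.64

The two most frequent reciprocal classes, w b+ fl+ and w+ b fl, are the parental types, so the F1 was w b+ fl+ / w+ b fl.
The two rarest classes, w b fl+ and w+ b+ fl, are the double crossovers. Comparing them with the parentals, only the b allele has switched, so b is the middle locus and the order is fl – b – w.
fl–b: (422 + 23)/2000 = 0.2225; b–w: (267 + 23)/2000 = 0.1450.
Expected DCO frequency = 0.2225 × 0.1450 ≈ 0.03226; observed = 23/2000 ≈ 0.01150.
Coefficient of coincidence = 0.01150/0.03226 ≈ 0.36; interference = 1 − 0.36 = 0.64.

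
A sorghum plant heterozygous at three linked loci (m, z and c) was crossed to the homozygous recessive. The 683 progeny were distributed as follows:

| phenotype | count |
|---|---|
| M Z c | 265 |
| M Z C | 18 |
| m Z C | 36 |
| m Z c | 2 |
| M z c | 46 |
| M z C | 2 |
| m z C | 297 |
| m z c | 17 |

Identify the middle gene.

The two most frequent reciprocal classes, M Z c and m z C, are the parental types, so the F1 was M Z c / m z C.
The two rarest classes, m Z c and M z C, are the double crossovers. Comparing them with the parentals, only the m allele has switched, so m is the middle locus and the order is z – m – c.

m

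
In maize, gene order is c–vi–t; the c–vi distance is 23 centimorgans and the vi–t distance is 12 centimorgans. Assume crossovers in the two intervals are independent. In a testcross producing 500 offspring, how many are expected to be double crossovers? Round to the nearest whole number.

Map distances give recombination frequencies of 0.230 and 0.120 for the two intervals.
With no interference, expected double-crossover frequency = 0.230 × 0.120 = 0.02760.
Expected number = 0.02760 × 500 = 13.80 ≈ 14.

14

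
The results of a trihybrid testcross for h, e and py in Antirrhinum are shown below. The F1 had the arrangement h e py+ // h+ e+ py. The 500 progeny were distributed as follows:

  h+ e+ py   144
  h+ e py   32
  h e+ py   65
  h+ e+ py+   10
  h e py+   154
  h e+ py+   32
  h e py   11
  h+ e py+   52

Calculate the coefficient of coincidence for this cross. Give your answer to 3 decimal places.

The two rarest classes, h e py and h+ e+ py+, are the double crossovers. Comparing them with the parentals, only the py allele has switched, so py is the middle locus and the order is e – py – h.
e–py: (64 + 21)/500 = 0.1700; py–h: (117 + 21)/500 = 0.2760.
Expected DCO frequency = 0.1700 × 0.2760 ≈ 0.04692; observed = 21/500 ≈ 0.04200.
Coefficient of coincidence = 0.04200/0.04692 ≈ 0.895.

0.895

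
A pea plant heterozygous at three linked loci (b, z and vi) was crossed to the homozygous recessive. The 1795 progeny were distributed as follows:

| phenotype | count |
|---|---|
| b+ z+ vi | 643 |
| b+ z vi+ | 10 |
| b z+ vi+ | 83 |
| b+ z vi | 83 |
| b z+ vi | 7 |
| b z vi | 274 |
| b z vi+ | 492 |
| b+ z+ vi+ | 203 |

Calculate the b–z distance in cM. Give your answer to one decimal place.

10.2 cM

The two most frequent reciprocal classes, b z vi+ and b+ z+ vi, are the parental types, so the F1 was b z vi+ / b+ z+ vi.
The two rarest classes, b+ z vi+ and b z+ vi, are the double crossovers. Comparing them with the parentals, only the b allele has switched, so b is the middle locus and the order is vi – b – z.
Crossovers in the b–z interval produce the single-crossover classes b z+ vi+ and b+ z vi (83 + 83 = 166) plus the double crossovers (17).
RF(b–z) = (166 + 17) / 1795 = 183/1795 = 0.1019 → 10.2 cM.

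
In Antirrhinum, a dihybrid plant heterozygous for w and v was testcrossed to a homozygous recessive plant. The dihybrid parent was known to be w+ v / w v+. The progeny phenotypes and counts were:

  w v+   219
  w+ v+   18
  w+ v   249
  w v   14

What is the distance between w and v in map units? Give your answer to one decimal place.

The recombinant classes are w+ v+ and w v: 18 + 14 = 32.
Recombination frequency = 32/500 = 0.0640 ≈ 6.4%, i.e. 6.4 map units.

6.4 map units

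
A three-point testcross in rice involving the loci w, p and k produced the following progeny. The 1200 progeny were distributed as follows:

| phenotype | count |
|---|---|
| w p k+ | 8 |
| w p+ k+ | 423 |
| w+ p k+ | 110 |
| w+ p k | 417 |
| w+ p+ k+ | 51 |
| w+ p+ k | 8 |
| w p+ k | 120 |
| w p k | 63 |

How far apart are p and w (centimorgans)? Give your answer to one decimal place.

10.8 centimorgans

The two most frequent reciprocal classes, w p+ k+ and w+ p k, are the parental types, so the F1 was w p+ k+ / w+ p k.
The two rarest classes, w p k+ and w+ p+ k, are the double crossovers. Comparing them with the parentals, only the p allele has switched, so p is the middle locus and the order is k – p – w.
Crossovers in the p–w interval produce the single-crossover classes w+ p+ k+ and w p k (51 + 63 = 114) plus the double crossovers (16).
RF(p–w) = (114 + 16) / 1200 = 130/1200 = 0.1083 → 10.8 centimorgans.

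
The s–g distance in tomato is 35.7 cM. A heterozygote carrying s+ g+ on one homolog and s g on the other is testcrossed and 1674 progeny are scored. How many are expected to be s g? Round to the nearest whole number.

538

A map distance of 35.7 cM corresponds to a recombination frequency of 0.357.
The F1 is s+ g+ / s g, so s g is a parental gamete class with expected frequency (1 − r)/2 = 0.643/2 = 0.3215.
Expected number = 0.3215 × 1674 = 538.19 ≈ 538.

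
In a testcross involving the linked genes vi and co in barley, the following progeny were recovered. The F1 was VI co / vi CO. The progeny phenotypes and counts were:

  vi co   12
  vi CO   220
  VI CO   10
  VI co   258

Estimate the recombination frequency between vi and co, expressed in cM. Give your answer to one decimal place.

The recombinant classes are VI CO and vi co: 10 + 12 = 22.
Recombination frequency = 22/500 = 0.0440 ≈ 4.4%, i.e. 4.4 cM.

4.4 cM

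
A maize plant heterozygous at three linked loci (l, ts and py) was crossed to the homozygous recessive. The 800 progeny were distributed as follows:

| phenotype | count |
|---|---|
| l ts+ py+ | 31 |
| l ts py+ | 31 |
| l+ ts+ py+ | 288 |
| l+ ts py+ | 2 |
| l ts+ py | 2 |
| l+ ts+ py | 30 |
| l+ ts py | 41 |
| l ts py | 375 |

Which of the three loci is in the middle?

The two most frequent reciprocal classes, l+ ts+ py+ and l ts py, are the parental types, so the F1 was l+ ts+ py+ / l ts py.
The two rarest classes, l+ ts py+ and l ts+ py, are the double crossovers. Comparing them with the parentals, only the ts allele has switched, so ts is the middle locus and the order is l – ts – py.

ts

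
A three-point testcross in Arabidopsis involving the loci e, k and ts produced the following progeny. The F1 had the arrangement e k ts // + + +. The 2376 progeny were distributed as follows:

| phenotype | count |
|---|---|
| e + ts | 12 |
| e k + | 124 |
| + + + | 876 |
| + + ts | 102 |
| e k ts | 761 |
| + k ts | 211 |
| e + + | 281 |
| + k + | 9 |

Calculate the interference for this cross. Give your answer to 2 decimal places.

The two rarest classes, e + ts and + k +, are the double crossovers. Comparing them with the parentals, only the k allele has switched, so k is the middle locus and the order is e – k – ts.
e–k: (492 + 21)/2376 = 0.2159; k–ts: (226 + 21)/2376 = 0.1040.
Expected DCO frequency = 0.2159 × 0.1040 ≈ 0.02245; observed = 21/2376 ≈ 0.00884.
Coefficient of coincidence = 0.00884/0.02245 ≈ 0.39; interference = 1 − 0.39 = 0.61.

0.61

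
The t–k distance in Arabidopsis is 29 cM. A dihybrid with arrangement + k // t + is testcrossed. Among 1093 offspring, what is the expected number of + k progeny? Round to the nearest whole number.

388

A map distance of 29 cM corresponds to a recombination frequency of 0.290.
The F1 is + k / t +, so + k is a parental gamete class with expected frequency (1 − r)/2 = 0.710/2 = 0.3550.
Expected number = 0.3550 × 1093 = 388.01 ≈ 388.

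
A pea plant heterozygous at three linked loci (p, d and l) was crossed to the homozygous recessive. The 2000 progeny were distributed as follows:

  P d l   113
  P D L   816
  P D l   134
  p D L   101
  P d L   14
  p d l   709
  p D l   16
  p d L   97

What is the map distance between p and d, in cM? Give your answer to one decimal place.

The two most frequent reciprocal classes, P D L and p d l, are the parental types, so the F1 was P D L / p d l.
The two rarest classes, P d L and p D l, are the double crossovers. Comparing them with the parentals, only the d allele has switched, so d is the middle locus and the order is p – d – l.
Crossovers in the p–d interval produce the single-crossover classes p D L and P d l (101 + 113 = 214) plus the double crossovers (30).
RF(p–d) = (214 + 30) / 2000 = 244/2000 = 0.1220 → 12.2 cM.

12.2 cM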